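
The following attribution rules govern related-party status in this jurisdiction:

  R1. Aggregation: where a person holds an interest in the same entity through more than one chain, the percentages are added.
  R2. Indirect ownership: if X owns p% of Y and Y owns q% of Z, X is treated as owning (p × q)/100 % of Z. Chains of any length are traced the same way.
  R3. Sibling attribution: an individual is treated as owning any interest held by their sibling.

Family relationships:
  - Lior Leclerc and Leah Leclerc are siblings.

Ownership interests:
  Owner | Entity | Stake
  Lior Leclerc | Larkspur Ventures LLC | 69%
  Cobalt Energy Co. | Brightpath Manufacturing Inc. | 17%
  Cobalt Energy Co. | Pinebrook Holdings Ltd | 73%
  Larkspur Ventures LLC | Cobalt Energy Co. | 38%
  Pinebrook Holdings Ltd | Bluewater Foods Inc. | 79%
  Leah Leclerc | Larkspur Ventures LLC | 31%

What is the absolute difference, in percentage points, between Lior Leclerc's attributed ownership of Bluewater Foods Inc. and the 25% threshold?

3.0854

By sibling attribution (R3), Lior Leclerc is treated as also owning Leah Leclerc's interest in Larkspur Ventures LLC, giving 69% + 31% = 100%.
Chain via Larkspur Ventures LLC → Cobalt Energy Co. → Pinebrook Holdings Ltd (R2): 100% × 38% × 73% × 79% = 21.9146% of Bluewater Foods Inc.
21.9146% falls short of the 25% threshold by 3.0854 percentage points.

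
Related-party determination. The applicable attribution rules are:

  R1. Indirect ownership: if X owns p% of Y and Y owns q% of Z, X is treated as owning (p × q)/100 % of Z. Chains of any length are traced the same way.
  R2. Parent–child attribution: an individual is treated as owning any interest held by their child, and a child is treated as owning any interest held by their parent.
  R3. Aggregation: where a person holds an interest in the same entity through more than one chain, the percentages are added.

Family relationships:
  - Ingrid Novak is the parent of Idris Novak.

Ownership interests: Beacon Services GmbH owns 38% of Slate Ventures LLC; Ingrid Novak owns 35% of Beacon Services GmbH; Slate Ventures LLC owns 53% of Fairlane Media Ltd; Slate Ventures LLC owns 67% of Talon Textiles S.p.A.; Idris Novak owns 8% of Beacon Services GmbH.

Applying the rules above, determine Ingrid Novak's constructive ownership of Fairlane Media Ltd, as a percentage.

By parent–child attribution (R2), Ingrid Novak is treated as also owning Idris Novak's interest in Beacon Services GmbH, giving 35% + 8% = 43%.
Chain via Beacon Services GmbH → Slate Ventures LLC (R1): 43% × 38% × 53% = 8.6602% of Fairlane Media Ltd.

8.6602%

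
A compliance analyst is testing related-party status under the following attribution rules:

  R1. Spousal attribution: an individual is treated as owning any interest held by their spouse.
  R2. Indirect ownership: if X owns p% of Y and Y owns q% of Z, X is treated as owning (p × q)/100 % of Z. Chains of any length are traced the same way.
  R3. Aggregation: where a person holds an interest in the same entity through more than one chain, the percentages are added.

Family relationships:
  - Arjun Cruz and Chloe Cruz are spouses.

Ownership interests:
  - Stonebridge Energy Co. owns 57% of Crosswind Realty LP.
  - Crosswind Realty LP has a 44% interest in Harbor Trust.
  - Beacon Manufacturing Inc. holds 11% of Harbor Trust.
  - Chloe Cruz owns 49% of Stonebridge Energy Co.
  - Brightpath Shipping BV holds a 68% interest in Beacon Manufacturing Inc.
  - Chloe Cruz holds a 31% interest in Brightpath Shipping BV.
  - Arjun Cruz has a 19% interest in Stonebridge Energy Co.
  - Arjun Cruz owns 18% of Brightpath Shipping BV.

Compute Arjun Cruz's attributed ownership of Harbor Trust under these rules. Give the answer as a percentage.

By spousal attribution (R1), Arjun Cruz is treated as also owning Chloe Cruz's interest in Brightpath Shipping BV, giving 18% + 31% = 49%.
By spousal attribution (R1), Arjun Cruz is treated as also owning Chloe Cruz's interest in Stonebridge Energy Co, giving 19% + 49% = 68%.
Chain via Brightpath Shipping BV → Beacon Manufacturing Inc. (R2): 49% × 68% × 11% = 3.6652% of Harbor Trust.
Chain via Stonebridge Energy Co. → Crosswind Realty LP (R2): 68% × 57% × 44% = 17.0544% of Harbor Trust.
Aggregating (R3): 3.6652% + 17.0544% = 20.7196%.

20.7196%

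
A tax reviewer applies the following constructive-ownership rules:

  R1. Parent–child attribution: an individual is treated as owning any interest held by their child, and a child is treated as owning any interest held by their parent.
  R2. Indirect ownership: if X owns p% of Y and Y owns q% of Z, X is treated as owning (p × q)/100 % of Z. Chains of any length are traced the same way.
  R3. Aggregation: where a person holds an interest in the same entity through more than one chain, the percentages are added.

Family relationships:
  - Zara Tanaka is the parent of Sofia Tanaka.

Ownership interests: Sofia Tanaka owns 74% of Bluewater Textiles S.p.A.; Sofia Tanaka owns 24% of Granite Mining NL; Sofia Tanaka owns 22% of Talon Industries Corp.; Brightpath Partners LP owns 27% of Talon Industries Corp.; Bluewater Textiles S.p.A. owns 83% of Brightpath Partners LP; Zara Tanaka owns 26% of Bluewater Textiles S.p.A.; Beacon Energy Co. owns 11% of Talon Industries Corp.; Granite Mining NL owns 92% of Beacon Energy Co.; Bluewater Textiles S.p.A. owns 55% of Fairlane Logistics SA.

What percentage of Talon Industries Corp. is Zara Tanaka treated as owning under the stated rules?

46.8388%

By parent–child attribution (R1), Zara Tanaka is treated as also owning Sofia Tanaka's interest in Bluewater Textiles S.p.A, giving 26% + 74% = 100%.
By parent–child attribution (R1), Zara Tanaka is treated as owning Sofia Tanaka's 24% interest in Granite Mining NL.
By parent–child attribution (R1), Zara Tanaka is treated as owning Sofia Tanaka's 22% interest in Talon Industries Corp.
Chain via Bluewater Textiles S.p.A. → Brightpath Partners LP (R2): 100% × 83% × 27% = 22.41% of Talon Industries Corp.
Chain via Granite Mining NL → Beacon Energy Co. (R2): 24% × 92% × 11% = 2.4288% of Talon Industries Corp.
Direct interest in Talon Industries Corp: 22%.
Aggregating (R3): 22.41% + 2.4288% + 22% = 46.8388%.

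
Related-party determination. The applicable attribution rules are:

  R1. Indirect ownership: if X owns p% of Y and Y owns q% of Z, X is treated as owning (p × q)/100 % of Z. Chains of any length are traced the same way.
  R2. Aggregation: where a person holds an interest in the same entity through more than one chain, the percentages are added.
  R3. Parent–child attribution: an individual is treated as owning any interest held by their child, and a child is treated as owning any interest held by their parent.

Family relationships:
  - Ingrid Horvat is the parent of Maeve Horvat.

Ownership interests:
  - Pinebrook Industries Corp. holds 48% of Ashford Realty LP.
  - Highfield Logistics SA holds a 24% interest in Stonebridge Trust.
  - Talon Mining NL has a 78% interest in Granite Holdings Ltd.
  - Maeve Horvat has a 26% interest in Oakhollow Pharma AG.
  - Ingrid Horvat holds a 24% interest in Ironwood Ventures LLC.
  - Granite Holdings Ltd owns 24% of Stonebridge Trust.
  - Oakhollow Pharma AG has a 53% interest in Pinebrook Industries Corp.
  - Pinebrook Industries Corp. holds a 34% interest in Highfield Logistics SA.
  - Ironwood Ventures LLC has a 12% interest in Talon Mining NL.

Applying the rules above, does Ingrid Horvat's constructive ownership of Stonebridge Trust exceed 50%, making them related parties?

No

By parent–child attribution (R3), Ingrid Horvat is treated as owning Maeve Horvat's 26% interest in Oakhollow Pharma AG.
Chain via Ironwood Ventures LLC → Talon Mining NL → Granite Holdings Ltd (R1): 24% × 12% × 78% × 24% = 0.539136% of Stonebridge Trust.
Chain via Oakhollow Pharma AG → Pinebrook Industries Corp. → Highfield Logistics SA (R1): 26% × 53% × 34% × 24% = 1.124448% of Stonebridge Trust.
Aggregating (R2): 0.539136% + 1.124448% = 1.663584%.
1.663584% does not exceed the 50% threshold, so Ingrid is not a related party to Stonebridge Trust.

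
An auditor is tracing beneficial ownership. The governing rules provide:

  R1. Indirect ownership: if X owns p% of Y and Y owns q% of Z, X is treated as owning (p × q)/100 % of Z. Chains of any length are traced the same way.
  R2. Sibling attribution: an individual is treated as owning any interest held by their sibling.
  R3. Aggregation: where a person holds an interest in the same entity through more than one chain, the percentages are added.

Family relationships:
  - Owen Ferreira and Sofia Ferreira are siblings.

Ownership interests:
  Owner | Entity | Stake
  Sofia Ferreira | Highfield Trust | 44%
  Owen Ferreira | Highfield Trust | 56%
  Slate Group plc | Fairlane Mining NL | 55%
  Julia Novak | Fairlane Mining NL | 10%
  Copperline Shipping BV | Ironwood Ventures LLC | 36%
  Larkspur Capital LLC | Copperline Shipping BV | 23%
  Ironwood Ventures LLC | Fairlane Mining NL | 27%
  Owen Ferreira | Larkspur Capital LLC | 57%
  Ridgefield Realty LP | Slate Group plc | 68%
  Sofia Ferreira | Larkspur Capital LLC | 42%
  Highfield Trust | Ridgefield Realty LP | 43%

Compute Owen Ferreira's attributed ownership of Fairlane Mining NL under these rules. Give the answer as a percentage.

18.295244%

By sibling attribution (R2), Owen Ferreira is treated as also owning Sofia Ferreira's interest in Larkspur Capital LLC, giving 57% + 42% = 99%.
By sibling attribution (R2), Owen Ferreira is treated as also owning Sofia Ferreira's interest in Highfield Trust, giving 56% + 44% = 100%.
Chain via Larkspur Capital LLC → Copperline Shipping BV → Ironwood Ventures LLC (R1): 99% × 23% × 36% × 27% = 2.213244% of Fairlane Mining NL.
Chain via Highfield Trust → Ridgefield Realty LP → Slate Group plc (R1): 100% × 43% × 68% × 55% = 16.082% of Fairlane Mining NL.
Aggregating (R3): 2.213244% + 16.082% = 18.295244%.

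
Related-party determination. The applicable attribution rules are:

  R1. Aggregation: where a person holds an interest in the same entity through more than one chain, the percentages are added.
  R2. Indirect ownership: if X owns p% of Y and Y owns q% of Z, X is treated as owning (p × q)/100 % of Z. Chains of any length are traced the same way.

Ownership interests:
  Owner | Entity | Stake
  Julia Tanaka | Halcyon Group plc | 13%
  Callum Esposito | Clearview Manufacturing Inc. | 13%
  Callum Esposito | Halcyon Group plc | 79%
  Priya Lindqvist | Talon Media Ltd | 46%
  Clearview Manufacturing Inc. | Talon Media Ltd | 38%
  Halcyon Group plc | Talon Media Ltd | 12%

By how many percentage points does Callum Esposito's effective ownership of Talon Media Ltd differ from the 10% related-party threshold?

Chain via Halcyon Group plc (R2): 79% × 12% = 9.48% of Talon Media Ltd.
Chain via Clearview Manufacturing Inc. (R2): 13% × 38% = 4.94% of Talon Media Ltd.
Aggregating (R1): 9.48% + 4.94% = 14.42%.
14.42% exceeds the 10% threshold by 4.42 percentage points.

4.42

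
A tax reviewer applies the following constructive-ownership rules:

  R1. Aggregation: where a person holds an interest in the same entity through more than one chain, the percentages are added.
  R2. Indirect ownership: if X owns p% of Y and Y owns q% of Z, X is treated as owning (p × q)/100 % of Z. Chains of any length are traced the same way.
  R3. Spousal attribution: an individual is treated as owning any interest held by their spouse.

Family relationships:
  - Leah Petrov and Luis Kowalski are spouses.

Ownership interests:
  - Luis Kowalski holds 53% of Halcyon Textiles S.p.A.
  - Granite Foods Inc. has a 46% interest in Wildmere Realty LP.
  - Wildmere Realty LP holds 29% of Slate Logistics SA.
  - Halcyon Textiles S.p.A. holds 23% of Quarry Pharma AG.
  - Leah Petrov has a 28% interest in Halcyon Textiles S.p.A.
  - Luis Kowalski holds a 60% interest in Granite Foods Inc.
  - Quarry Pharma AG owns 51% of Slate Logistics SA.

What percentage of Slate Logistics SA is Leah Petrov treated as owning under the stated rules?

17.5053%

By spousal attribution (R3), Leah Petrov is treated as also owning Luis Kowalski's interest in Halcyon Textiles S.p.A, giving 28% + 53% = 81%.
By spousal attribution (R3), Leah Petrov is treated as owning Luis Kowalski's 60% interest in Granite Foods Inc.
Chain via Halcyon Textiles S.p.A. → Quarry Pharma AG (R2): 81% × 23% × 51% = 9.5013% of Slate Logistics SA.
Chain via Granite Foods Inc. → Wildmere Realty LP (R2): 60% × 46% × 29% = 8.004% of Slate Logistics SA.
Aggregating (R1): 9.5013% + 8.004% = 17.5053%.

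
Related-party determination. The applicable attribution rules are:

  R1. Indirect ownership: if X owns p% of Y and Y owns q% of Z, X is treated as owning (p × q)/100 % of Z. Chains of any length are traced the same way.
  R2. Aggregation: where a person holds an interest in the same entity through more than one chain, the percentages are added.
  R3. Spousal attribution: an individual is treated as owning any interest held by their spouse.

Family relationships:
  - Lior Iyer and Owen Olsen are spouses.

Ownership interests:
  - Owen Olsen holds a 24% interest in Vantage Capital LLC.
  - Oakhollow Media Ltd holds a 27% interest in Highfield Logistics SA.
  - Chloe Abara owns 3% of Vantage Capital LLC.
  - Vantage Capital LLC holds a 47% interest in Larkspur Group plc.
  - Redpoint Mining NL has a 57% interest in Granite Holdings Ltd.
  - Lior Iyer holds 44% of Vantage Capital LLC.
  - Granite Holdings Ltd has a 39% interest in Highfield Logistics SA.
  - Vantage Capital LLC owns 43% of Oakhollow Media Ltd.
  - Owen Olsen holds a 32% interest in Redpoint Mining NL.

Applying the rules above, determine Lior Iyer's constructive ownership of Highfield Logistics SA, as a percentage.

15.0084%

By spousal attribution (R3), Lior Iyer is treated as also owning Owen Olsen's interest in Vantage Capital LLC, giving 44% + 24% = 68%.
By spousal attribution (R3), Lior Iyer is treated as owning Owen Olsen's 32% interest in Redpoint Mining NL.
Chain via Vantage Capital LLC → Oakhollow Media Ltd (R1): 68% × 43% × 27% = 7.8948% of Highfield Logistics SA.
Chain via Redpoint Mining NL → Granite Holdings Ltd (R1): 32% × 57% × 39% = 7.1136% of Highfield Logistics SA.
Aggregating (R2): 7.8948% + 7.1136% = 15.0084%.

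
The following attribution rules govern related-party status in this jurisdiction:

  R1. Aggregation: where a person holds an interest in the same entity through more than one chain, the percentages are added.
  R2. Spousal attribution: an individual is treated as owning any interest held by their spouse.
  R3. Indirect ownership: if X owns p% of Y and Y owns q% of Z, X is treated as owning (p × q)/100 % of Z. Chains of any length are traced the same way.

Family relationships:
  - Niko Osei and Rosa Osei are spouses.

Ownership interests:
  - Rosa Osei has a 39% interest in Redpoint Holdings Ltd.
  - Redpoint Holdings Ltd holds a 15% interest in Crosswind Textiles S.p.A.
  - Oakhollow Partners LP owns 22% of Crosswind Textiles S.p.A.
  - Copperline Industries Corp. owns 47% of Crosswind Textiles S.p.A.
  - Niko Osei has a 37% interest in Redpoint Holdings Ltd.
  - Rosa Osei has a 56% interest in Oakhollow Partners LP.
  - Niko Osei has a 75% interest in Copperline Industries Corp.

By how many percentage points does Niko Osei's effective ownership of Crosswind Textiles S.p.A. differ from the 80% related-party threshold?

21.03

By spousal attribution (R2), Niko Osei is treated as also owning Rosa Osei's interest in Redpoint Holdings Ltd, giving 37% + 39% = 76%.
By spousal attribution (R2), Niko Osei is treated as owning Rosa Osei's 56% interest in Oakhollow Partners LP.
Chain via Copperline Industries Corp. (R3): 75% × 47% = 35.25% of Crosswind Textiles S.p.A.
Chain via Redpoint Holdings Ltd (R3): 76% × 15% = 11.4% of Crosswind Textiles S.p.A.
Chain via Oakhollow Partners LP (R3): 56% × 22% = 12.32% of Crosswind Textiles S.p.A.
Aggregating (R1): 35.25% + 11.4% + 12.32% = 58.97%.
58.97% falls short of the 80% threshold by 21.03 percentage points.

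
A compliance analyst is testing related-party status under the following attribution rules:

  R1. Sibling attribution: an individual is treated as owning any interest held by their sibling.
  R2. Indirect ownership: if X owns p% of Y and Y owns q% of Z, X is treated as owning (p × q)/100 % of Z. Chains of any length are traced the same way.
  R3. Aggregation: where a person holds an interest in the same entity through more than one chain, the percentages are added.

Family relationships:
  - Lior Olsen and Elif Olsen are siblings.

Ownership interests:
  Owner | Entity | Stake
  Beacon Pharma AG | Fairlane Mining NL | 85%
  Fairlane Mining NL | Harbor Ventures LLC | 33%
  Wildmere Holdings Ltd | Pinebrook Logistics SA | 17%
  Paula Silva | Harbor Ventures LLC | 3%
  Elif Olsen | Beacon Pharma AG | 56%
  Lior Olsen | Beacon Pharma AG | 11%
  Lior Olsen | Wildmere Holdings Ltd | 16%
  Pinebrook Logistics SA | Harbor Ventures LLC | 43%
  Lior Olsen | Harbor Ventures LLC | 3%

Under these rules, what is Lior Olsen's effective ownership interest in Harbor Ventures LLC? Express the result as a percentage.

22.9631%

By sibling attribution (R1), Lior Olsen is treated as also owning Elif Olsen's interest in Beacon Pharma AG, giving 11% + 56% = 67%.
Chain via Wildmere Holdings Ltd → Pinebrook Logistics SA (R2): 16% × 17% × 43% = 1.1696% of Harbor Ventures LLC.
Chain via Beacon Pharma AG → Fairlane Mining NL (R2): 67% × 85% × 33% = 18.7935% of Harbor Ventures LLC.
Direct interest in Harbor Ventures LLC: 3%.
Aggregating (R3): 1.1696% + 18.7935% + 3% = 22.9631%.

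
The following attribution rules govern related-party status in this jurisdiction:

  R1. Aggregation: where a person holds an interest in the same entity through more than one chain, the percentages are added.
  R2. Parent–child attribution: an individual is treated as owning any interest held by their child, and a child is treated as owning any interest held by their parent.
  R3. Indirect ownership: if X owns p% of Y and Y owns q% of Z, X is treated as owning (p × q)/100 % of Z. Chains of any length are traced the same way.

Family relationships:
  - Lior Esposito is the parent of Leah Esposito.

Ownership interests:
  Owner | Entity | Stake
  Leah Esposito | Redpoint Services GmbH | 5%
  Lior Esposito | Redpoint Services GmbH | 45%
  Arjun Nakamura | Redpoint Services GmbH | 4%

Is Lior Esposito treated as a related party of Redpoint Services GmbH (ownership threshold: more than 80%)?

No

By parent–child attribution (R2), Lior Esposito is treated as also owning Leah Esposito's interest in Redpoint Services GmbH, giving 45% + 5% = 50%.
Direct interest in Redpoint Services GmbH: 50%.
50% does not exceed the 80% threshold, so Lior is not a related party to Redpoint Services GmbH.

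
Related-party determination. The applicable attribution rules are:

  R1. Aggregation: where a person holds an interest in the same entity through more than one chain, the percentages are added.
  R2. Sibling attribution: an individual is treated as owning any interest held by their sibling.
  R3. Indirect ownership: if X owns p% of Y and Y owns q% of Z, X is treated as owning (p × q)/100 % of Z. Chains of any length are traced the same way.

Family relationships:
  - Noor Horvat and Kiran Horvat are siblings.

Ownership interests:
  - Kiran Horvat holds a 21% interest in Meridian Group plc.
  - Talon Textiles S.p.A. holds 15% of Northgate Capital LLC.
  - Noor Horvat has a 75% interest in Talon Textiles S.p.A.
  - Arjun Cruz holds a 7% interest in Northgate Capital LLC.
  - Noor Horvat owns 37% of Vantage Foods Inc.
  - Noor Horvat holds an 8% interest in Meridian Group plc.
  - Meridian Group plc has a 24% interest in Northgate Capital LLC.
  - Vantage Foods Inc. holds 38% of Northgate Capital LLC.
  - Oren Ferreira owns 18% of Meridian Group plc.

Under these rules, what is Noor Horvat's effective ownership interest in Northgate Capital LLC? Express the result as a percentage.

32.27%

By sibling attribution (R2), Noor Horvat is treated as also owning Kiran Horvat's interest in Meridian Group plc, giving 8% + 21% = 29%.
Chain via Vantage Foods Inc. (R3): 37% × 38% = 14.06% of Northgate Capital LLC.
Chain via Talon Textiles S.p.A. (R3): 75% × 15% = 11.25% of Northgate Capital LLC.
Chain via Meridian Group plc (R3): 29% × 24% = 6.96% of Northgate Capital LLC.
Aggregating (R1): 14.06% + 11.25% + 6.96% = 32.27%.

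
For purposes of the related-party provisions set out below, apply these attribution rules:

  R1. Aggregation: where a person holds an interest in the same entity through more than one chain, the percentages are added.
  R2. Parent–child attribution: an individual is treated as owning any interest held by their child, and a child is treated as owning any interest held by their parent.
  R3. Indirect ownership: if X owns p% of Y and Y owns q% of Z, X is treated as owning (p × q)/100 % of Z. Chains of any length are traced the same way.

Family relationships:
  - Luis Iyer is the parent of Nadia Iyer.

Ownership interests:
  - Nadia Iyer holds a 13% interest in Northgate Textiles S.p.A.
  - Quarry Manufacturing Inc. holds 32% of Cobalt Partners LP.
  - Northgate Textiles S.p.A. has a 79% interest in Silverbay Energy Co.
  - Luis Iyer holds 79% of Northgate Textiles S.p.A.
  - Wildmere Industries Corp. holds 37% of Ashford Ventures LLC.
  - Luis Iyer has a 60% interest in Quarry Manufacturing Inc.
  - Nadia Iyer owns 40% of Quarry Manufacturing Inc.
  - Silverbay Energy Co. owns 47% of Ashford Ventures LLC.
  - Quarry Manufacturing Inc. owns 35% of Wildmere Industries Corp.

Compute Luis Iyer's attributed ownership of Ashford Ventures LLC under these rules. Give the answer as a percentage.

47.1096%

By parent–child attribution (R2), Luis Iyer is treated as also owning Nadia Iyer's interest in Northgate Textiles S.p.A, giving 79% + 13% = 92%.
By parent–child attribution (R2), Luis Iyer is treated as also owning Nadia Iyer's interest in Quarry Manufacturing Inc, giving 60% + 40% = 100%.
Chain via Northgate Textiles S.p.A. → Silverbay Energy Co. (R3): 92% × 79% × 47% = 34.1596% of Ashford Ventures LLC.
Chain via Quarry Manufacturing Inc. → Wildmere Industries Corp. (R3): 100% × 35% × 37% = 12.95% of Ashford Ventures LLC.
Aggregating (R1): 34.1596% + 12.95% = 47.1096%.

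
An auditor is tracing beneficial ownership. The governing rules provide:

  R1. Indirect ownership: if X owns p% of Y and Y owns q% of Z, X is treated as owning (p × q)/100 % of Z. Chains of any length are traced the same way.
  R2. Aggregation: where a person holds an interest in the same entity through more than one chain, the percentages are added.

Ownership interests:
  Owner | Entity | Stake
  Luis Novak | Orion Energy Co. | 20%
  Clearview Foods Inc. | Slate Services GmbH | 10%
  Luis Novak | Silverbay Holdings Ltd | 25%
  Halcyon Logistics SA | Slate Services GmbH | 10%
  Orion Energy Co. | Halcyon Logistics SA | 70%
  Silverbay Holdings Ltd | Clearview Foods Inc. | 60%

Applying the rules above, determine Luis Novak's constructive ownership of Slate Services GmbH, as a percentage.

2.9%

Chain via Silverbay Holdings Ltd → Clearview Foods Inc. (R1): 25% × 60% × 10% = 1.5% of Slate Services GmbH.
Chain via Orion Energy Co. → Halcyon Logistics SA (R1): 20% × 70% × 10% = 1.4% of Slate Services GmbH.
Aggregating (R2): 1.5% + 1.4% = 2.9%.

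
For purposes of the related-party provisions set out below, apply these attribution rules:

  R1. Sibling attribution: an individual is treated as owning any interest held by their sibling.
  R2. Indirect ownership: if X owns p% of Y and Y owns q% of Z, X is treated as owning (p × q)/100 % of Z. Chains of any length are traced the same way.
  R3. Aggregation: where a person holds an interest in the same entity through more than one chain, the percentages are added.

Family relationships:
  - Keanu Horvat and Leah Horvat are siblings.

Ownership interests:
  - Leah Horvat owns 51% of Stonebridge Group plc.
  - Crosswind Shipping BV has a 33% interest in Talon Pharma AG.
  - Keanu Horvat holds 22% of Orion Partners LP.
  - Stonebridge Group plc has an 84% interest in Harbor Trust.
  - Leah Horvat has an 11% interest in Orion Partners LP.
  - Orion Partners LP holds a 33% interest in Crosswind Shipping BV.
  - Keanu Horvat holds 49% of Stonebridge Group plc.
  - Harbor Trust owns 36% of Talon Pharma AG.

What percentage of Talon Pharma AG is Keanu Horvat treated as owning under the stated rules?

33.8337%

By sibling attribution (R1), Keanu Horvat is treated as also owning Leah Horvat's interest in Stonebridge Group plc, giving 49% + 51% = 100%.
By sibling attribution (R1), Keanu Horvat is treated as also owning Leah Horvat's interest in Orion Partners LP, giving 22% + 11% = 33%.
Chain via Stonebridge Group plc → Harbor Trust (R2): 100% × 84% × 36% = 30.24% of Talon Pharma AG.
Chain via Orion Partners LP → Crosswind Shipping BV (R2): 33% × 33% × 33% = 3.5937% of Talon Pharma AG.
Aggregating (R3): 30.24% + 3.5937% = 33.8337%.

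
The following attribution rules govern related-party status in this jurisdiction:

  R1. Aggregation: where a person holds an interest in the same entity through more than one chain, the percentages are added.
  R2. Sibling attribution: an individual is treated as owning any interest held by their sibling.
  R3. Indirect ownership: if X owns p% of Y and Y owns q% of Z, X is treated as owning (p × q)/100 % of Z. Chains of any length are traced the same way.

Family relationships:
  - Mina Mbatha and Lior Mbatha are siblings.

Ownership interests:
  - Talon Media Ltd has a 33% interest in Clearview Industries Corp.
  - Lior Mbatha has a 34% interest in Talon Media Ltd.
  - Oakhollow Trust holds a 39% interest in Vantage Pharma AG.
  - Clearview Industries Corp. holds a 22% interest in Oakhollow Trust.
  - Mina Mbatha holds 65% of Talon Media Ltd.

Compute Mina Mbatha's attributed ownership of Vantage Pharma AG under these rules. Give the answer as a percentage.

2.803086%

By sibling attribution (R2), Mina Mbatha is treated as also owning Lior Mbatha's interest in Talon Media Ltd, giving 65% + 34% = 99%.
Chain via Talon Media Ltd → Clearview Industries Corp. → Oakhollow Trust (R3): 99% × 33% × 22% × 39% = 2.803086% of Vantage Pharma AG.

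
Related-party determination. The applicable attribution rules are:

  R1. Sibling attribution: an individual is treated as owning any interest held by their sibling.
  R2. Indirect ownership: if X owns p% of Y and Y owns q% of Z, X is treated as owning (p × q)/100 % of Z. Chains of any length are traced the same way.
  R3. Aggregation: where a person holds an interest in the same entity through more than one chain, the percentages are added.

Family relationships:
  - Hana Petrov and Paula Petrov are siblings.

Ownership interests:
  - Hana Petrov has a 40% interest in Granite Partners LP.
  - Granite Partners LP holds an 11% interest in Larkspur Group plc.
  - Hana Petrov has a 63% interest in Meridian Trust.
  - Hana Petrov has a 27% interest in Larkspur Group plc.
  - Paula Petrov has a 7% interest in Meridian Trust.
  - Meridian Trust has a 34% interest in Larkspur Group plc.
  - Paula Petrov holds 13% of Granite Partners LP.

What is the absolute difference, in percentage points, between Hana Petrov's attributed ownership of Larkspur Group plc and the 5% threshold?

By sibling attribution (R1), Hana Petrov is treated as also owning Paula Petrov's interest in Meridian Trust, giving 63% + 7% = 70%.
By sibling attribution (R1), Hana Petrov is treated as also owning Paula Petrov's interest in Granite Partners LP, giving 40% + 13% = 53%.
Chain via Meridian Trust (R2): 70% × 34% = 23.8% of Larkspur Group plc.
Chain via Granite Partners LP (R2): 53% × 11% = 5.83% of Larkspur Group plc.
Direct interest in Larkspur Group plc: 27%.
Aggregating (R3): 23.8% + 5.83% + 27% = 56.63%.
56.63% exceeds the 5% threshold by 51.63 percentage points.

51.63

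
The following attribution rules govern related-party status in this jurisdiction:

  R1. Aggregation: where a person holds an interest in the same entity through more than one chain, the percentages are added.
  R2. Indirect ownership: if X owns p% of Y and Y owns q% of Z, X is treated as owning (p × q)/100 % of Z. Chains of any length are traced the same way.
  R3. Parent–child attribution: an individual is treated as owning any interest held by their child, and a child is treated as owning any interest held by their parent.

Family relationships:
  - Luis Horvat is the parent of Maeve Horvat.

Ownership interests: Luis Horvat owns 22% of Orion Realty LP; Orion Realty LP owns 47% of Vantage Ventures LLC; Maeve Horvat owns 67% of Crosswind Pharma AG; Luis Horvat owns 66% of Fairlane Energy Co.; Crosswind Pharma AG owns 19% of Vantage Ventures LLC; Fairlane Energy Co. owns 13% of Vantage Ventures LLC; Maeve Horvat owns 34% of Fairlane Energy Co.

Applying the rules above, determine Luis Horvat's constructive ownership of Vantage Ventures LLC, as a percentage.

By parent–child attribution (R3), Luis Horvat is treated as also owning Maeve Horvat's interest in Fairlane Energy Co, giving 66% + 34% = 100%.
By parent–child attribution (R3), Luis Horvat is treated as owning Maeve Horvat's 67% interest in Crosswind Pharma AG.
Chain via Fairlane Energy Co. (R2): 100% × 13% = 13% of Vantage Ventures LLC.
Chain via Orion Realty LP (R2): 22% × 47% = 10.34% of Vantage Ventures LLC.
Chain via Crosswind Pharma AG (R2): 67% × 19% = 12.73% of Vantage Ventures LLC.
Aggregating (R1): 13% + 10.34% + 12.73% = 36.07%.

36.07%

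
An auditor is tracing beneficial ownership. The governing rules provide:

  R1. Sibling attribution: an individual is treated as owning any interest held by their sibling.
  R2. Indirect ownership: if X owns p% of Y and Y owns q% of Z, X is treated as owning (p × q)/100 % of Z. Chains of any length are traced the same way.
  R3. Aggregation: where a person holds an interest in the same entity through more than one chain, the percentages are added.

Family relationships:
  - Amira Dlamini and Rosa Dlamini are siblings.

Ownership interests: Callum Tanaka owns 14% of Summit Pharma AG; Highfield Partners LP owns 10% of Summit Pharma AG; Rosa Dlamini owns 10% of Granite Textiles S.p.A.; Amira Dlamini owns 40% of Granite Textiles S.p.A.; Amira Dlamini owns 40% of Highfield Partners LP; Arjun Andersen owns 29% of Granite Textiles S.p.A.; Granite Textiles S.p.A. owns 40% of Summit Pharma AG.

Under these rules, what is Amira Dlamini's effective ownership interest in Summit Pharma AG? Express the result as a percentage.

By sibling attribution (R1), Amira Dlamini is treated as also owning Rosa Dlamini's interest in Granite Textiles S.p.A, giving 40% + 10% = 50%.
Chain via Granite Textiles S.p.A. (R2): 50% × 40% = 20% of Summit Pharma AG.
Chain via Highfield Partners LP (R2): 40% × 10% = 4% of Summit Pharma AG.
Aggregating (R3): 20% + 4% = 24%.

24%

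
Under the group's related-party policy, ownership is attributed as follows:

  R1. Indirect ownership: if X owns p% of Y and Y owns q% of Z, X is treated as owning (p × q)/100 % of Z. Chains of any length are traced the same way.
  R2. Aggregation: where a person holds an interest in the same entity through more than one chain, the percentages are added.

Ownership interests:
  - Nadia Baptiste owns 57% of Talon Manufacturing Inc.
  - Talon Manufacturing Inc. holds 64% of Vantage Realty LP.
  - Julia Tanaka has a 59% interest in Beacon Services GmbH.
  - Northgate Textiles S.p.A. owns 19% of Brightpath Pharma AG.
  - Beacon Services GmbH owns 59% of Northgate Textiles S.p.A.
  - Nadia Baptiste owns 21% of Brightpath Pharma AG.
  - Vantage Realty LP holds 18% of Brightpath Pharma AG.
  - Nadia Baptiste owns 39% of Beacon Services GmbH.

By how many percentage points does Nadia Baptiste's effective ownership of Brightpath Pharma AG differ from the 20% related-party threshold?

Chain via Beacon Services GmbH → Northgate Textiles S.p.A. (R1): 39% × 59% × 19% = 4.3719% of Brightpath Pharma AG.
Chain via Talon Manufacturing Inc. → Vantage Realty LP (R1): 57% × 64% × 18% = 6.5664% of Brightpath Pharma AG.
Direct interest in Brightpath Pharma AG: 21%.
Aggregating (R2): 4.3719% + 6.5664% + 21% = 31.9383%.
31.9383% exceeds the 20% threshold by 11.9383 percentage points.

11.9383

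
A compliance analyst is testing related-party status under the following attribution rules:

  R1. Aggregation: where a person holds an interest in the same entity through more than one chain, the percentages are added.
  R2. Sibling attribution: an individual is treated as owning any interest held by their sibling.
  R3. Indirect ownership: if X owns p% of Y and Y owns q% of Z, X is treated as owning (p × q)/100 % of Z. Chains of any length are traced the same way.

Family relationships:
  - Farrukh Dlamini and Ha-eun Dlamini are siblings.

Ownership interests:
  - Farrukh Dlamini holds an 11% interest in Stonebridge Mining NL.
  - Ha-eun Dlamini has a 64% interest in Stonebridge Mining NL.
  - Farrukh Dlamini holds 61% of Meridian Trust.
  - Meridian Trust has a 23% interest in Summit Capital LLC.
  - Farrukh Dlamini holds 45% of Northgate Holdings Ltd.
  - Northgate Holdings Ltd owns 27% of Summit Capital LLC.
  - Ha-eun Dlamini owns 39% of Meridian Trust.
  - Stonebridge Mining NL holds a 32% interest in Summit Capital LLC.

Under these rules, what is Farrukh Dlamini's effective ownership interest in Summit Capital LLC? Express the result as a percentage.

59.15%

By sibling attribution (R2), Farrukh Dlamini is treated as also owning Ha-eun Dlamini's interest in Stonebridge Mining NL, giving 11% + 64% = 75%.
By sibling attribution (R2), Farrukh Dlamini is treated as also owning Ha-eun Dlamini's interest in Meridian Trust, giving 61% + 39% = 100%.
Chain via Stonebridge Mining NL (R3): 75% × 32% = 24% of Summit Capital LLC.
Chain via Meridian Trust (R3): 100% × 23% = 23% of Summit Capital LLC.
Chain via Northgate Holdings Ltd (R3): 45% × 27% = 12.15% of Summit Capital LLC.
Aggregating (R1): 24% + 23% + 12.15% = 59.15%.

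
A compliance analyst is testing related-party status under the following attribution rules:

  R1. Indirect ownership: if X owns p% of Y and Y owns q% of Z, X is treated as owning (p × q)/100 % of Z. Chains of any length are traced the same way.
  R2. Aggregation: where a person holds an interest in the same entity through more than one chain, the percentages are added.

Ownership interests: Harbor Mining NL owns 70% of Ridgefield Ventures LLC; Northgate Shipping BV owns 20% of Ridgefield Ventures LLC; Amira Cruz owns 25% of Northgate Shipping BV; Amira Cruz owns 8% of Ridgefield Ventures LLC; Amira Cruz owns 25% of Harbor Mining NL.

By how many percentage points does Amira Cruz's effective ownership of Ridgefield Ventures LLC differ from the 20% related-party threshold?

Chain via Northgate Shipping BV (R1): 25% × 20% = 5% of Ridgefield Ventures LLC.
Chain via Harbor Mining NL (R1): 25% × 70% = 17.5% of Ridgefield Ventures LLC.
Direct interest in Ridgefield Ventures LLC: 8%.
Aggregating (R2): 5% + 17.5% + 8% = 30.5%.
30.5% exceeds the 20% threshold by 10.5 percentage points.

10.5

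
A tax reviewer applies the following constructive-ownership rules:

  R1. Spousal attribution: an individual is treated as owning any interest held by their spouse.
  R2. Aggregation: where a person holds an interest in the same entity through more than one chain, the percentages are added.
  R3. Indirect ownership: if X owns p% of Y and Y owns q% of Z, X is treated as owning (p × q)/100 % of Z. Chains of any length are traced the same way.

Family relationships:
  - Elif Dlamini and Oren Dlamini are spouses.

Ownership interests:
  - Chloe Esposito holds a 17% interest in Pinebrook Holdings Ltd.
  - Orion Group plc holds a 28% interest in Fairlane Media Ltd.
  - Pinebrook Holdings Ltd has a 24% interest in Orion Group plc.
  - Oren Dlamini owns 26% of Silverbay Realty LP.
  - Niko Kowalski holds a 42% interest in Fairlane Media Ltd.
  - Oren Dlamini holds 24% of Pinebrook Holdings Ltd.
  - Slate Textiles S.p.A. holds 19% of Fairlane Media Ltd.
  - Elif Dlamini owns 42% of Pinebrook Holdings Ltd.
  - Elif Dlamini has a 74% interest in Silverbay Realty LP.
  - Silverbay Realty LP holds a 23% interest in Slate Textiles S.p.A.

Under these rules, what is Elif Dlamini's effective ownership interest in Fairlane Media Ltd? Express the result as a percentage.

8.8052%

By spousal attribution (R1), Elif Dlamini is treated as also owning Oren Dlamini's interest in Pinebrook Holdings Ltd, giving 42% + 24% = 66%.
By spousal attribution (R1), Elif Dlamini is treated as also owning Oren Dlamini's interest in Silverbay Realty LP, giving 74% + 26% = 100%.
Chain via Pinebrook Holdings Ltd → Orion Group plc (R3): 66% × 24% × 28% = 4.4352% of Fairlane Media Ltd.
Chain via Silverbay Realty LP → Slate Textiles S.p.A. (R3): 100% × 23% × 19% = 4.37% of Fairlane Media Ltd.
Aggregating (R2): 4.4352% + 4.37% = 8.8052%.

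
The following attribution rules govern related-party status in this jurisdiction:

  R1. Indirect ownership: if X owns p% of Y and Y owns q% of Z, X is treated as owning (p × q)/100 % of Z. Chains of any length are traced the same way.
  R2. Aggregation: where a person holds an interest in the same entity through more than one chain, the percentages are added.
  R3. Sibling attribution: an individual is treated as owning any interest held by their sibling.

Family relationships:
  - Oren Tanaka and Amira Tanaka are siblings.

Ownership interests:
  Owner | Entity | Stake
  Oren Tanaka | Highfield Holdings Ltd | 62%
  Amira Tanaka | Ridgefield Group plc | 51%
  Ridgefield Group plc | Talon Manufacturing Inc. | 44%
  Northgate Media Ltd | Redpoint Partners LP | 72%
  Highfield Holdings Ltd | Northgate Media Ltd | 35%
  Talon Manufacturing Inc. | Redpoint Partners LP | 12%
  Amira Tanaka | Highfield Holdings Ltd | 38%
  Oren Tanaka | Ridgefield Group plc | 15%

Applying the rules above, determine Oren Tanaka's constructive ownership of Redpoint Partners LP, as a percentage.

28.6848%

By sibling attribution (R3), Oren Tanaka is treated as also owning Amira Tanaka's interest in Highfield Holdings Ltd, giving 62% + 38% = 100%.
By sibling attribution (R3), Oren Tanaka is treated as also owning Amira Tanaka's interest in Ridgefield Group plc, giving 15% + 51% = 66%.
Chain via Highfield Holdings Ltd → Northgate Media Ltd (R1): 100% × 35% × 72% = 25.2% of Redpoint Partners LP.
Chain via Ridgefield Group plc → Talon Manufacturing Inc. (R1): 66% × 44% × 12% = 3.4848% of Redpoint Partners LP.
Aggregating (R2): 25.2% + 3.4848% = 28.6848%.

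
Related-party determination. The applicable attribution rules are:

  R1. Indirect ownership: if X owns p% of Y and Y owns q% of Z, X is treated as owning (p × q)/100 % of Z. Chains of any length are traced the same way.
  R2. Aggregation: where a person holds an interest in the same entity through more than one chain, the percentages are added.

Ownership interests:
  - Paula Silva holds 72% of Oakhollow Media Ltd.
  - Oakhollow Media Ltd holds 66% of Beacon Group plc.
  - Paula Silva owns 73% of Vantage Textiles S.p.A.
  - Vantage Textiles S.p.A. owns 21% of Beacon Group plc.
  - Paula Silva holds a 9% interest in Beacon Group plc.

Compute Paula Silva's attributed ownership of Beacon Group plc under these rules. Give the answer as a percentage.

Chain via Oakhollow Media Ltd (R1): 72% × 66% = 47.52% of Beacon Group plc.
Chain via Vantage Textiles S.p.A. (R1): 73% × 21% = 15.33% of Beacon Group plc.
Direct interest in Beacon Group plc: 9%.
Aggregating (R2): 47.52% + 15.33% + 9% = 71.85%.

71.85%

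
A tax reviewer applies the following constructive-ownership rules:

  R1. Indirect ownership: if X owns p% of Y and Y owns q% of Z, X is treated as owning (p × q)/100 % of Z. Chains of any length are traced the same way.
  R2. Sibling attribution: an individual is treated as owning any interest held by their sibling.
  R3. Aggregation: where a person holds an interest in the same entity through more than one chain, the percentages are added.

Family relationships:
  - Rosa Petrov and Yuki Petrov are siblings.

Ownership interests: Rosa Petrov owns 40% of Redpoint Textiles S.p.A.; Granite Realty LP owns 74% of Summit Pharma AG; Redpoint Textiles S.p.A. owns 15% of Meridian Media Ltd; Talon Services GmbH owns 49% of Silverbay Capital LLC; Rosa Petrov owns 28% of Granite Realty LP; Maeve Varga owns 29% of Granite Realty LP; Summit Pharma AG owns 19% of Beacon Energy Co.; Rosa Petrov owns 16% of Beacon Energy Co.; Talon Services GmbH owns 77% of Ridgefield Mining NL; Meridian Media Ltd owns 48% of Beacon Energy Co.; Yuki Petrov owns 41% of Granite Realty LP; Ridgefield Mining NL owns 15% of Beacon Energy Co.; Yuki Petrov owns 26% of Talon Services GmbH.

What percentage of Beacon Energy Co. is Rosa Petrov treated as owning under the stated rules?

By sibling attribution (R2), Rosa Petrov is treated as also owning Yuki Petrov's interest in Granite Realty LP, giving 28% + 41% = 69%.
By sibling attribution (R2), Rosa Petrov is treated as owning Yuki Petrov's 26% interest in Talon Services GmbH.
Chain via Granite Realty LP → Summit Pharma AG (R1): 69% × 74% × 19% = 9.7014% of Beacon Energy Co.
Chain via Redpoint Textiles S.p.A. → Meridian Media Ltd (R1): 40% × 15% × 48% = 2.88% of Beacon Energy Co.
Direct interest in Beacon Energy Co: 16%.
Chain via Talon Services GmbH → Ridgefield Mining NL (R1): 26% × 77% × 15% = 3.003% of Beacon Energy Co.
Aggregating (R3): 9.7014% + 2.88% + 16% + 3.003% = 31.5844%.

31.5844%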